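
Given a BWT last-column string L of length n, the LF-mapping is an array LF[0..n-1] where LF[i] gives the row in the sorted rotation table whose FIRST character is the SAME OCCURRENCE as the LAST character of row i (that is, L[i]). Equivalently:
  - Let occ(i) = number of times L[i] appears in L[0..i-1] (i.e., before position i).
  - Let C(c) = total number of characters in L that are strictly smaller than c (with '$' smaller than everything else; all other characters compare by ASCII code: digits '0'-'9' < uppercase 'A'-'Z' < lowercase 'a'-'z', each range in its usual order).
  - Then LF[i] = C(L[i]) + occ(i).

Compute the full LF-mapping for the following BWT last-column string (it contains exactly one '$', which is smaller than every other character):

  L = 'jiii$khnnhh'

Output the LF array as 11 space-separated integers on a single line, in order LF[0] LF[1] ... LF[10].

Answer: 7 4 5 6 0 8 1 9 10 2 3

Derivation:
Char counts: '$':1, 'h':3, 'i':3, 'j':1, 'k':1, 'n':2
C (first-col start): C('$')=0, C('h')=1, C('i')=4, C('j')=7, C('k')=8, C('n')=9
L[0]='j': occ=0, LF[0]=C('j')+0=7+0=7
L[1]='i': occ=0, LF[1]=C('i')+0=4+0=4
L[2]='i': occ=1, LF[2]=C('i')+1=4+1=5
L[3]='i': occ=2, LF[3]=C('i')+2=4+2=6
L[4]='$': occ=0, LF[4]=C('$')+0=0+0=0
L[5]='k': occ=0, LF[5]=C('k')+0=8+0=8
L[6]='h': occ=0, LF[6]=C('h')+0=1+0=1
L[7]='n': occ=0, LF[7]=C('n')+0=9+0=9
L[8]='n': occ=1, LF[8]=C('n')+1=9+1=10
L[9]='h': occ=1, LF[9]=C('h')+1=1+1=2
L[10]='h': occ=2, LF[10]=C('h')+2=1+2=3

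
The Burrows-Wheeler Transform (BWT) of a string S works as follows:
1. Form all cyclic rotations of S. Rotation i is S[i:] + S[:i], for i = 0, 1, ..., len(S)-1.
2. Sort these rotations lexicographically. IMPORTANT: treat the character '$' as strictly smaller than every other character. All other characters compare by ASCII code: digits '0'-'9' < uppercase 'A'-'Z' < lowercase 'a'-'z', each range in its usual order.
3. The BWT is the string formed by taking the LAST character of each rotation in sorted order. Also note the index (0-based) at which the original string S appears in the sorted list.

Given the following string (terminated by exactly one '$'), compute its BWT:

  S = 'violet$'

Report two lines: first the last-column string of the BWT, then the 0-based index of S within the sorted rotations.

Answer: tlvoie$
6

Derivation:
All 7 rotations (rotation i = S[i:]+S[:i]):
  rot[0] = violet$
  rot[1] = iolet$v
  rot[2] = olet$vi
  rot[3] = let$vio
  rot[4] = et$viol
  rot[5] = t$viole
  rot[6] = $violet
Sorted (with $ < everything):
  sorted[0] = $violet  (last char: 't')
  sorted[1] = et$viol  (last char: 'l')
  sorted[2] = iolet$v  (last char: 'v')
  sorted[3] = let$vio  (last char: 'o')
  sorted[4] = olet$vi  (last char: 'i')
  sorted[5] = t$viole  (last char: 'e')
  sorted[6] = violet$  (last char: '$')
Last column: tlvoie$
Original string S is at sorted index 6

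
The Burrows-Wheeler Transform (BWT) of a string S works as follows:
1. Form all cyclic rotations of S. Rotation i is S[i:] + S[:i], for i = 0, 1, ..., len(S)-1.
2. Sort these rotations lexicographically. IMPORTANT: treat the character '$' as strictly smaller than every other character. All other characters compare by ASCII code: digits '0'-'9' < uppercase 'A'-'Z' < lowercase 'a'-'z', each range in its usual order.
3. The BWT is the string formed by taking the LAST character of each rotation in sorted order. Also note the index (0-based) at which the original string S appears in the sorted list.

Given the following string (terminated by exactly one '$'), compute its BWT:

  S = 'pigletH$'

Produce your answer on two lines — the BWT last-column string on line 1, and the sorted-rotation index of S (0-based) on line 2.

Answer: Htlipg$e
6

Derivation:
All 8 rotations (rotation i = S[i:]+S[:i]):
  rot[0] = pigletH$
  rot[1] = igletH$p
  rot[2] = gletH$pi
  rot[3] = letH$pig
  rot[4] = etH$pigl
  rot[5] = tH$pigle
  rot[6] = H$piglet
  rot[7] = $pigletH
Sorted (with $ < everything):
  sorted[0] = $pigletH  (last char: 'H')
  sorted[1] = H$piglet  (last char: 't')
  sorted[2] = etH$pigl  (last char: 'l')
  sorted[3] = gletH$pi  (last char: 'i')
  sorted[4] = igletH$p  (last char: 'p')
  sorted[5] = letH$pig  (last char: 'g')
  sorted[6] = pigletH$  (last char: '$')
  sorted[7] = tH$pigle  (last char: 'e')
Last column: Htlipg$e
Original string S is at sorted index 6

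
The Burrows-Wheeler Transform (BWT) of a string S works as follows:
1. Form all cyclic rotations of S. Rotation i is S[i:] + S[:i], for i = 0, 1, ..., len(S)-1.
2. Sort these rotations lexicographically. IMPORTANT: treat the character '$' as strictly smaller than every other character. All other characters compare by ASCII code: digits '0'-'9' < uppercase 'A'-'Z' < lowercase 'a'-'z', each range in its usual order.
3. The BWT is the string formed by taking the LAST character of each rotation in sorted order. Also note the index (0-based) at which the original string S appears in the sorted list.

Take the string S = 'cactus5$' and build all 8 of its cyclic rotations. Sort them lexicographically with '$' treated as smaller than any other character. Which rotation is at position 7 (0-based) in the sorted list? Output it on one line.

Answer: us5$cact

Derivation:
All 8 rotations (rotation i = S[i:]+S[:i]):
  rot[0] = cactus5$
  rot[1] = actus5$c
  rot[2] = ctus5$ca
  rot[3] = tus5$cac
  rot[4] = us5$cact
  rot[5] = s5$cactu
  rot[6] = 5$cactus
  rot[7] = $cactus5
Sorted (with $ < everything):
  sorted[0] = $cactus5
  sorted[1] = 5$cactus
  sorted[2] = actus5$c
  sorted[3] = cactus5$
  sorted[4] = ctus5$ca
  sorted[5] = s5$cactu
  sorted[6] = tus5$cac
  sorted[7] = us5$cact
sorted[7] = us5$cact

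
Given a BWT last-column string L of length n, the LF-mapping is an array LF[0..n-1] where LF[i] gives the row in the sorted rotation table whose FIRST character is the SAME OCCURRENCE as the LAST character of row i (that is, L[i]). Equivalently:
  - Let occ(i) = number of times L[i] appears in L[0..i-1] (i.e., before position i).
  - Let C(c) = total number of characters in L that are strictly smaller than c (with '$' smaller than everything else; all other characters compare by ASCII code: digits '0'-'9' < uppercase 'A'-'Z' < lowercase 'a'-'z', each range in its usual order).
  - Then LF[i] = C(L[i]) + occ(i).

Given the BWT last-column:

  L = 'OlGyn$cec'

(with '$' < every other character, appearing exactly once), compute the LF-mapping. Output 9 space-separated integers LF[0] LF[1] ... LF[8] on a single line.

Char counts: '$':1, 'G':1, 'O':1, 'c':2, 'e':1, 'l':1, 'n':1, 'y':1
C (first-col start): C('$')=0, C('G')=1, C('O')=2, C('c')=3, C('e')=5, C('l')=6, C('n')=7, C('y')=8
L[0]='O': occ=0, LF[0]=C('O')+0=2+0=2
L[1]='l': occ=0, LF[1]=C('l')+0=6+0=6
L[2]='G': occ=0, LF[2]=C('G')+0=1+0=1
L[3]='y': occ=0, LF[3]=C('y')+0=8+0=8
L[4]='n': occ=0, LF[4]=C('n')+0=7+0=7
L[5]='$': occ=0, LF[5]=C('$')+0=0+0=0
L[6]='c': occ=0, LF[6]=C('c')+0=3+0=3
L[7]='e': occ=0, LF[7]=C('e')+0=5+0=5
L[8]='c': occ=1, LF[8]=C('c')+1=3+1=4

Answer: 2 6 1 8 7 0 3 5 4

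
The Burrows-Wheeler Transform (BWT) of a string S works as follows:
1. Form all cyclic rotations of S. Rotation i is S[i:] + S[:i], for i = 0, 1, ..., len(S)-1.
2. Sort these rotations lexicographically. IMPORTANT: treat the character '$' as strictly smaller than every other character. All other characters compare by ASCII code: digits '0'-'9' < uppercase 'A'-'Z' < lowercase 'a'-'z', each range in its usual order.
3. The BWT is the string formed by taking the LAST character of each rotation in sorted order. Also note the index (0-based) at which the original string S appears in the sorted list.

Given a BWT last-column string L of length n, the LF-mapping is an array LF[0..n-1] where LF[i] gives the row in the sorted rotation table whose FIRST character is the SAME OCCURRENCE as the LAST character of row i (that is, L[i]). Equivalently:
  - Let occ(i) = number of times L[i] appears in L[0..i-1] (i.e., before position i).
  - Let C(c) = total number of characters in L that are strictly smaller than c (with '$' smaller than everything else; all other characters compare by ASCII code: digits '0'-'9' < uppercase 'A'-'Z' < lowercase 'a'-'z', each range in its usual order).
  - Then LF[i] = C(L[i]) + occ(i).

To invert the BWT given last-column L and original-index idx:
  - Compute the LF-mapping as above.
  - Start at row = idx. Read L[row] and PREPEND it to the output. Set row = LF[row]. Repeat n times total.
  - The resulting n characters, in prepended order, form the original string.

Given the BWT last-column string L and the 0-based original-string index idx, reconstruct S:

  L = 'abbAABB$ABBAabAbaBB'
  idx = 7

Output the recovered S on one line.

LF mapping: 12 15 16 1 2 6 7 0 3 8 9 4 13 17 5 18 14 10 11
Walk LF starting at row 7, prepending L[row]:
  step 1: row=7, L[7]='$', prepend. Next row=LF[7]=0
  step 2: row=0, L[0]='a', prepend. Next row=LF[0]=12
  step 3: row=12, L[12]='a', prepend. Next row=LF[12]=13
  step 4: row=13, L[13]='b', prepend. Next row=LF[13]=17
  step 5: row=17, L[17]='B', prepend. Next row=LF[17]=10
  step 6: row=10, L[10]='B', prepend. Next row=LF[10]=9
  step 7: row=9, L[9]='B', prepend. Next row=LF[9]=8
  step 8: row=8, L[8]='A', prepend. Next row=LF[8]=3
  step 9: row=3, L[3]='A', prepend. Next row=LF[3]=1
  step 10: row=1, L[1]='b', prepend. Next row=LF[1]=15
  step 11: row=15, L[15]='b', prepend. Next row=LF[15]=18
  step 12: row=18, L[18]='B', prepend. Next row=LF[18]=11
  step 13: row=11, L[11]='A', prepend. Next row=LF[11]=4
  step 14: row=4, L[4]='A', prepend. Next row=LF[4]=2
  step 15: row=2, L[2]='b', prepend. Next row=LF[2]=16
  step 16: row=16, L[16]='a', prepend. Next row=LF[16]=14
  step 17: row=14, L[14]='A', prepend. Next row=LF[14]=5
  step 18: row=5, L[5]='B', prepend. Next row=LF[5]=6
  step 19: row=6, L[6]='B', prepend. Next row=LF[6]=7
Reversed output: BBAabAABbbAABBBbaa$

Answer: BBAabAABbbAABBBbaa$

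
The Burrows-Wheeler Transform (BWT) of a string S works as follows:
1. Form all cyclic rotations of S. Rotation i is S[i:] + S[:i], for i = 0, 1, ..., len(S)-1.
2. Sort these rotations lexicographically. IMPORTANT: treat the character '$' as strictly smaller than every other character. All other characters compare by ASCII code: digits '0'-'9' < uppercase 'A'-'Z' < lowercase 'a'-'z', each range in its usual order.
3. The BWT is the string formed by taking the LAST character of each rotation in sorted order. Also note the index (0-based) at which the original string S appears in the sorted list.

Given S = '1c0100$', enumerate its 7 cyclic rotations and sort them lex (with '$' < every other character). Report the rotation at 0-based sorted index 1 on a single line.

All 7 rotations (rotation i = S[i:]+S[:i]):
  rot[0] = 1c0100$
  rot[1] = c0100$1
  rot[2] = 0100$1c
  rot[3] = 100$1c0
  rot[4] = 00$1c01
  rot[5] = 0$1c010
  rot[6] = $1c0100
Sorted (with $ < everything):
  sorted[0] = $1c0100
  sorted[1] = 0$1c010
  sorted[2] = 00$1c01
  sorted[3] = 0100$1c
  sorted[4] = 100$1c0
  sorted[5] = 1c0100$
  sorted[6] = c0100$1
sorted[1] = 0$1c010

Answer: 0$1c010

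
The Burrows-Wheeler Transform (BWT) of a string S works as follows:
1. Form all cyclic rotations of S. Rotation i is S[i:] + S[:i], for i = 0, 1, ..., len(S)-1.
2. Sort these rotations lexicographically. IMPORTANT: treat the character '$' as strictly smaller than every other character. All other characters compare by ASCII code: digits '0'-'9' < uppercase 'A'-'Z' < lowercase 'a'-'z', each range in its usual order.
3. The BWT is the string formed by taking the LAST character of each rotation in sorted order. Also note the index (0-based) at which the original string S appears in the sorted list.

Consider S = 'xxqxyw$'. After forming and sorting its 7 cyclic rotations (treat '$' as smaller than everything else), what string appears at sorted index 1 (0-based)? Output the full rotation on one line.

Answer: qxyw$xx

Derivation:
All 7 rotations (rotation i = S[i:]+S[:i]):
  rot[0] = xxqxyw$
  rot[1] = xqxyw$x
  rot[2] = qxyw$xx
  rot[3] = xyw$xxq
  rot[4] = yw$xxqx
  rot[5] = w$xxqxy
  rot[6] = $xxqxyw
Sorted (with $ < everything):
  sorted[0] = $xxqxyw
  sorted[1] = qxyw$xx
  sorted[2] = w$xxqxy
  sorted[3] = xqxyw$x
  sorted[4] = xxqxyw$
  sorted[5] = xyw$xxq
  sorted[6] = yw$xxqx
sorted[1] = qxyw$xx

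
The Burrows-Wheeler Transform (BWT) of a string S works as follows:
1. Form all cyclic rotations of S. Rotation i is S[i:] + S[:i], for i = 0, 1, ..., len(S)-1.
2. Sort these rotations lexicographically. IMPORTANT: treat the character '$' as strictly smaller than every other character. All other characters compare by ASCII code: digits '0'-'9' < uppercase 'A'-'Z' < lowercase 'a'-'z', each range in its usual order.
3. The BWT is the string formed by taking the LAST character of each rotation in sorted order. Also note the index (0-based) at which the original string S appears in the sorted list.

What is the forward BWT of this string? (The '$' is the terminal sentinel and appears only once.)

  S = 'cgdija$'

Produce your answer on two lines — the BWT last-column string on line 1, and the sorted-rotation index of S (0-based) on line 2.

Answer: aj$gcdi
2

Derivation:
All 7 rotations (rotation i = S[i:]+S[:i]):
  rot[0] = cgdija$
  rot[1] = gdija$c
  rot[2] = dija$cg
  rot[3] = ija$cgd
  rot[4] = ja$cgdi
  rot[5] = a$cgdij
  rot[6] = $cgdija
Sorted (with $ < everything):
  sorted[0] = $cgdija  (last char: 'a')
  sorted[1] = a$cgdij  (last char: 'j')
  sorted[2] = cgdija$  (last char: '$')
  sorted[3] = dija$cg  (last char: 'g')
  sorted[4] = gdija$c  (last char: 'c')
  sorted[5] = ija$cgd  (last char: 'd')
  sorted[6] = ja$cgdi  (last char: 'i')
Last column: aj$gcdi
Original string S is at sorted index 2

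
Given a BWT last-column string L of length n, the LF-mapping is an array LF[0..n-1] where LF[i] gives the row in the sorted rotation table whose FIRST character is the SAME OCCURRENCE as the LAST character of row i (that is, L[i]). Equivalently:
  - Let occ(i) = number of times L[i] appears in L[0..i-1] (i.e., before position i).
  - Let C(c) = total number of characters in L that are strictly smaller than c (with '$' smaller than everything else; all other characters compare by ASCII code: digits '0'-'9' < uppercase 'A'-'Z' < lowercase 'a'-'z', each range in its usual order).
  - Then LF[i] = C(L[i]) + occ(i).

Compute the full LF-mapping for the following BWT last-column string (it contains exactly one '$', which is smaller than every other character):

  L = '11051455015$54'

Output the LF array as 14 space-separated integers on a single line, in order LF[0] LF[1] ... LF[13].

Answer: 3 4 1 9 5 7 10 11 2 6 12 0 13 8

Derivation:
Char counts: '$':1, '0':2, '1':4, '4':2, '5':5
C (first-col start): C('$')=0, C('0')=1, C('1')=3, C('4')=7, C('5')=9
L[0]='1': occ=0, LF[0]=C('1')+0=3+0=3
L[1]='1': occ=1, LF[1]=C('1')+1=3+1=4
L[2]='0': occ=0, LF[2]=C('0')+0=1+0=1
L[3]='5': occ=0, LF[3]=C('5')+0=9+0=9
L[4]='1': occ=2, LF[4]=C('1')+2=3+2=5
L[5]='4': occ=0, LF[5]=C('4')+0=7+0=7
L[6]='5': occ=1, LF[6]=C('5')+1=9+1=10
L[7]='5': occ=2, LF[7]=C('5')+2=9+2=11
L[8]='0': occ=1, LF[8]=C('0')+1=1+1=2
L[9]='1': occ=3, LF[9]=C('1')+3=3+3=6
L[10]='5': occ=3, LF[10]=C('5')+3=9+3=12
L[11]='$': occ=0, LF[11]=C('$')+0=0+0=0
L[12]='5': occ=4, LF[12]=C('5')+4=9+4=13
L[13]='4': occ=1, LF[13]=C('4')+1=7+1=8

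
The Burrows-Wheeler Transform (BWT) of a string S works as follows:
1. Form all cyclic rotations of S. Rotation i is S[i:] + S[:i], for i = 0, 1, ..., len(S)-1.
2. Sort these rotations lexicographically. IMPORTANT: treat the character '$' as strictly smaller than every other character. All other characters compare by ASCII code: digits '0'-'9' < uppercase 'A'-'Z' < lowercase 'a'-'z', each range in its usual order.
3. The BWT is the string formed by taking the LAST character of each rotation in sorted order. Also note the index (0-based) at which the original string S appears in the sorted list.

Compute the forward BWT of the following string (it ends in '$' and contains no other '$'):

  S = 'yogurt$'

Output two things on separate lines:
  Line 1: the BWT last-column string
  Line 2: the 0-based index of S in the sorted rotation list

Answer: toyurg$
6

Derivation:
All 7 rotations (rotation i = S[i:]+S[:i]):
  rot[0] = yogurt$
  rot[1] = ogurt$y
  rot[2] = gurt$yo
  rot[3] = urt$yog
  rot[4] = rt$yogu
  rot[5] = t$yogur
  rot[6] = $yogurt
Sorted (with $ < everything):
  sorted[0] = $yogurt  (last char: 't')
  sorted[1] = gurt$yo  (last char: 'o')
  sorted[2] = ogurt$y  (last char: 'y')
  sorted[3] = rt$yogu  (last char: 'u')
  sorted[4] = t$yogur  (last char: 'r')
  sorted[5] = urt$yog  (last char: 'g')
  sorted[6] = yogurt$  (last char: '$')
Last column: toyurg$
Original string S is at sorted index 6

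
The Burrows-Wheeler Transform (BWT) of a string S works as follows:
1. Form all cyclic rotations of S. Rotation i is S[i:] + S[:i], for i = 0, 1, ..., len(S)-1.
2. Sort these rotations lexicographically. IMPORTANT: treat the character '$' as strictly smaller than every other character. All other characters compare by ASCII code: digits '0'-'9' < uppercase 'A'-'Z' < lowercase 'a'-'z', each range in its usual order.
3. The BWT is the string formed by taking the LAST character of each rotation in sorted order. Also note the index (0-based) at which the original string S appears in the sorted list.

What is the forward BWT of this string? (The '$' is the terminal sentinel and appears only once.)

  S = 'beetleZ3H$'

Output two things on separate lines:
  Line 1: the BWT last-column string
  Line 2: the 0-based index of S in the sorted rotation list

All 10 rotations (rotation i = S[i:]+S[:i]):
  rot[0] = beetleZ3H$
  rot[1] = eetleZ3H$b
  rot[2] = etleZ3H$be
  rot[3] = tleZ3H$bee
  rot[4] = leZ3H$beet
  rot[5] = eZ3H$beetl
  rot[6] = Z3H$beetle
  rot[7] = 3H$beetleZ
  rot[8] = H$beetleZ3
  rot[9] = $beetleZ3H
Sorted (with $ < everything):
  sorted[0] = $beetleZ3H  (last char: 'H')
  sorted[1] = 3H$beetleZ  (last char: 'Z')
  sorted[2] = H$beetleZ3  (last char: '3')
  sorted[3] = Z3H$beetle  (last char: 'e')
  sorted[4] = beetleZ3H$  (last char: '$')
  sorted[5] = eZ3H$beetl  (last char: 'l')
  sorted[6] = eetleZ3H$b  (last char: 'b')
  sorted[7] = etleZ3H$be  (last char: 'e')
  sorted[8] = leZ3H$beet  (last char: 't')
  sorted[9] = tleZ3H$bee  (last char: 'e')
Last column: HZ3e$lbete
Original string S is at sorted index 4

Answer: HZ3e$lbete
4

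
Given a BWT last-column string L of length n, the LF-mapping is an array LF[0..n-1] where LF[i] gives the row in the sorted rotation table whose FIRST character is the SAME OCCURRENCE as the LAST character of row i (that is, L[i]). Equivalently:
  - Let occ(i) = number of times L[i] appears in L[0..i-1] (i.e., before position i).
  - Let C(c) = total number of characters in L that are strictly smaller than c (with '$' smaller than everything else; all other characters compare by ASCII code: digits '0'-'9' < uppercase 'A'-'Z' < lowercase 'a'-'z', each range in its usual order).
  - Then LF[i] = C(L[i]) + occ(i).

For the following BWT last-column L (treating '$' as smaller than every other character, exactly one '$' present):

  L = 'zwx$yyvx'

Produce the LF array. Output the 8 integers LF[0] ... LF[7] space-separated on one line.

Answer: 7 2 3 0 5 6 1 4

Derivation:
Char counts: '$':1, 'v':1, 'w':1, 'x':2, 'y':2, 'z':1
C (first-col start): C('$')=0, C('v')=1, C('w')=2, C('x')=3, C('y')=5, C('z')=7
L[0]='z': occ=0, LF[0]=C('z')+0=7+0=7
L[1]='w': occ=0, LF[1]=C('w')+0=2+0=2
L[2]='x': occ=0, LF[2]=C('x')+0=3+0=3
L[3]='$': occ=0, LF[3]=C('$')+0=0+0=0
L[4]='y': occ=0, LF[4]=C('y')+0=5+0=5
L[5]='y': occ=1, LF[5]=C('y')+1=5+1=6
L[6]='v': occ=0, LF[6]=C('v')+0=1+0=1
L[7]='x': occ=1, LF[7]=C('x')+1=3+1=4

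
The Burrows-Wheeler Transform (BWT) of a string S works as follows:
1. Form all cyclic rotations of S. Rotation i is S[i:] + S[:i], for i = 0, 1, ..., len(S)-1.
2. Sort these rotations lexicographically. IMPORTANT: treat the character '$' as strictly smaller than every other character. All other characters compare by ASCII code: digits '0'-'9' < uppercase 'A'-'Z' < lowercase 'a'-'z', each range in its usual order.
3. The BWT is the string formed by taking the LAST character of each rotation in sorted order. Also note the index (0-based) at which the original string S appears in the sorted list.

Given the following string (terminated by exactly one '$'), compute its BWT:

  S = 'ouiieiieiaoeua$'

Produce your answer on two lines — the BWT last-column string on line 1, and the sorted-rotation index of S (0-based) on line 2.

Answer: auiiioeiieua$eo
12

Derivation:
All 15 rotations (rotation i = S[i:]+S[:i]):
  rot[0] = ouiieiieiaoeua$
  rot[1] = uiieiieiaoeua$o
  rot[2] = iieiieiaoeua$ou
  rot[3] = ieiieiaoeua$oui
  rot[4] = eiieiaoeua$ouii
  rot[5] = iieiaoeua$ouiie
  rot[6] = ieiaoeua$ouiiei
  rot[7] = eiaoeua$ouiieii
  rot[8] = iaoeua$ouiieiie
  rot[9] = aoeua$ouiieiiei
  rot[10] = oeua$ouiieiieia
  rot[11] = eua$ouiieiieiao
  rot[12] = ua$ouiieiieiaoe
  rot[13] = a$ouiieiieiaoeu
  rot[14] = $ouiieiieiaoeua
Sorted (with $ < everything):
  sorted[0] = $ouiieiieiaoeua  (last char: 'a')
  sorted[1] = a$ouiieiieiaoeu  (last char: 'u')
  sorted[2] = aoeua$ouiieiiei  (last char: 'i')
  sorted[3] = eiaoeua$ouiieii  (last char: 'i')
  sorted[4] = eiieiaoeua$ouii  (last char: 'i')
  sorted[5] = eua$ouiieiieiao  (last char: 'o')
  sorted[6] = iaoeua$ouiieiie  (last char: 'e')
  sorted[7] = ieiaoeua$ouiiei  (last char: 'i')
  sorted[8] = ieiieiaoeua$oui  (last char: 'i')
  sorted[9] = iieiaoeua$ouiie  (last char: 'e')
  sorted[10] = iieiieiaoeua$ou  (last char: 'u')
  sorted[11] = oeua$ouiieiieia  (last char: 'a')
  sorted[12] = ouiieiieiaoeua$  (last char: '$')
  sorted[13] = ua$ouiieiieiaoe  (last char: 'e')
  sorted[14] = uiieiieiaoeua$o  (last char: 'o')
Last column: auiiioeiieua$eo
Original string S is at sorted index 12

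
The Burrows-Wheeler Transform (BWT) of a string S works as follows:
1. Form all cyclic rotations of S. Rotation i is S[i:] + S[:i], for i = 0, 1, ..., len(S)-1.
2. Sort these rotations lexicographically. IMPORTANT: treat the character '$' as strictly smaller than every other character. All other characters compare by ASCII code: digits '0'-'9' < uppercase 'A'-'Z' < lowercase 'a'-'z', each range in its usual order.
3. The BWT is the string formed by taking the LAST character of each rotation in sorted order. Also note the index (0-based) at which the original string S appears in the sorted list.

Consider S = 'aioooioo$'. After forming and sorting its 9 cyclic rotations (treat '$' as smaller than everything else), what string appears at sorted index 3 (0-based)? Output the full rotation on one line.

Answer: ioooioo$a

Derivation:
All 9 rotations (rotation i = S[i:]+S[:i]):
  rot[0] = aioooioo$
  rot[1] = ioooioo$a
  rot[2] = oooioo$ai
  rot[3] = ooioo$aio
  rot[4] = oioo$aioo
  rot[5] = ioo$aiooo
  rot[6] = oo$aioooi
  rot[7] = o$aioooio
  rot[8] = $aioooioo
Sorted (with $ < everything):
  sorted[0] = $aioooioo
  sorted[1] = aioooioo$
  sorted[2] = ioo$aiooo
  sorted[3] = ioooioo$a
  sorted[4] = o$aioooio
  sorted[5] = oioo$aioo
  sorted[6] = oo$aioooi
  sorted[7] = ooioo$aio
  sorted[8] = oooioo$ai
sorted[3] = ioooioo$a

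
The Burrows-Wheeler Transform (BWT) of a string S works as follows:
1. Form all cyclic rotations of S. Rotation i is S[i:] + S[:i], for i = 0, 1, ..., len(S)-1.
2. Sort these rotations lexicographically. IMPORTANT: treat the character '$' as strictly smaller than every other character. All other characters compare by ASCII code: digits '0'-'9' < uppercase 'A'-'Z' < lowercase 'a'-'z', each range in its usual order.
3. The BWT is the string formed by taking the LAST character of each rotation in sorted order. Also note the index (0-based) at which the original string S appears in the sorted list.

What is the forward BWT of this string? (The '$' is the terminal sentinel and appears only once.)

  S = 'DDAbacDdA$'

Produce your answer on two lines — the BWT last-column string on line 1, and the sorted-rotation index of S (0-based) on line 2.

Answer: AdDD$cbAaD
4

Derivation:
All 10 rotations (rotation i = S[i:]+S[:i]):
  rot[0] = DDAbacDdA$
  rot[1] = DAbacDdA$D
  rot[2] = AbacDdA$DD
  rot[3] = bacDdA$DDA
  rot[4] = acDdA$DDAb
  rot[5] = cDdA$DDAba
  rot[6] = DdA$DDAbac
  rot[7] = dA$DDAbacD
  rot[8] = A$DDAbacDd
  rot[9] = $DDAbacDdA
Sorted (with $ < everything):
  sorted[0] = $DDAbacDdA  (last char: 'A')
  sorted[1] = A$DDAbacDd  (last char: 'd')
  sorted[2] = AbacDdA$DD  (last char: 'D')
  sorted[3] = DAbacDdA$D  (last char: 'D')
  sorted[4] = DDAbacDdA$  (last char: '$')
  sorted[5] = DdA$DDAbac  (last char: 'c')
  sorted[6] = acDdA$DDAb  (last char: 'b')
  sorted[7] = bacDdA$DDA  (last char: 'A')
  sorted[8] = cDdA$DDAba  (last char: 'a')
  sorted[9] = dA$DDAbacD  (last char: 'D')
Last column: AdDD$cbAaD
Original string S is at sorted index 4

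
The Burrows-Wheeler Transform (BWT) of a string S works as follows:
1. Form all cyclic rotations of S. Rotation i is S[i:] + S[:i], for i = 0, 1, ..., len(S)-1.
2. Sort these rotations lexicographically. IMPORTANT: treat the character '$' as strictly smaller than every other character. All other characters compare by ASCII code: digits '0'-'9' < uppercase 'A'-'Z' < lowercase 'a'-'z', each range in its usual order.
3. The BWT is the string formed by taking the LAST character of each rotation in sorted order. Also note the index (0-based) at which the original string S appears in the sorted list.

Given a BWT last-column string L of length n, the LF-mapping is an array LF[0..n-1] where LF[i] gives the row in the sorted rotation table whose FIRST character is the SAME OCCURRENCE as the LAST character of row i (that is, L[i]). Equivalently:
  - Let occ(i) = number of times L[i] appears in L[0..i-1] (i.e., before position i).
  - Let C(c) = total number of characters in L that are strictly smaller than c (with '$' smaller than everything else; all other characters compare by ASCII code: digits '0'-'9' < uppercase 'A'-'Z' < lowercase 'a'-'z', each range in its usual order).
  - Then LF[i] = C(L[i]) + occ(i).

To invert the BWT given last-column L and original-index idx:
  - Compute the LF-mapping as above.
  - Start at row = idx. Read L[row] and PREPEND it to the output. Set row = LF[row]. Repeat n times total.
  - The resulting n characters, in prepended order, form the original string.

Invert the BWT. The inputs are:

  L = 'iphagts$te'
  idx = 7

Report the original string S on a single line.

Answer: spaghetti$

Derivation:
LF mapping: 5 6 4 1 3 8 7 0 9 2
Walk LF starting at row 7, prepending L[row]:
  step 1: row=7, L[7]='$', prepend. Next row=LF[7]=0
  step 2: row=0, L[0]='i', prepend. Next row=LF[0]=5
  step 3: row=5, L[5]='t', prepend. Next row=LF[5]=8
  step 4: row=8, L[8]='t', prepend. Next row=LF[8]=9
  step 5: row=9, L[9]='e', prepend. Next row=LF[9]=2
  step 6: row=2, L[2]='h', prepend. Next row=LF[2]=4
  step 7: row=4, L[4]='g', prepend. Next row=LF[4]=3
  step 8: row=3, L[3]='a', prepend. Next row=LF[3]=1
  step 9: row=1, L[1]='p', prepend. Next row=LF[1]=6
  step 10: row=6, L[6]='s', prepend. Next row=LF[6]=7
Reversed output: spaghetti$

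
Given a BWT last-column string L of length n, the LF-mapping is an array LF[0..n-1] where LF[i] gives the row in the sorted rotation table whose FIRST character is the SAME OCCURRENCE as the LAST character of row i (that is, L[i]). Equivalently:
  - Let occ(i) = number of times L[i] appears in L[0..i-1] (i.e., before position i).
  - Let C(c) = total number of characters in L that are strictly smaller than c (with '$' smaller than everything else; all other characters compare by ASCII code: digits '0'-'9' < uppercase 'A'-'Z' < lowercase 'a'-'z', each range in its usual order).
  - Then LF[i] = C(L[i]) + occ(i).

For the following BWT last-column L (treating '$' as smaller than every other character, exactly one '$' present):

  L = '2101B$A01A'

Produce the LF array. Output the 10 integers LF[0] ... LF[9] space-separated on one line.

Char counts: '$':1, '0':2, '1':3, '2':1, 'A':2, 'B':1
C (first-col start): C('$')=0, C('0')=1, C('1')=3, C('2')=6, C('A')=7, C('B')=9
L[0]='2': occ=0, LF[0]=C('2')+0=6+0=6
L[1]='1': occ=0, LF[1]=C('1')+0=3+0=3
L[2]='0': occ=0, LF[2]=C('0')+0=1+0=1
L[3]='1': occ=1, LF[3]=C('1')+1=3+1=4
L[4]='B': occ=0, LF[4]=C('B')+0=9+0=9
L[5]='$': occ=0, LF[5]=C('$')+0=0+0=0
L[6]='A': occ=0, LF[6]=C('A')+0=7+0=7
L[7]='0': occ=1, LF[7]=C('0')+1=1+1=2
L[8]='1': occ=2, LF[8]=C('1')+2=3+2=5
L[9]='A': occ=1, LF[9]=C('A')+1=7+1=8

Answer: 6 3 1 4 9 0 7 2 5 8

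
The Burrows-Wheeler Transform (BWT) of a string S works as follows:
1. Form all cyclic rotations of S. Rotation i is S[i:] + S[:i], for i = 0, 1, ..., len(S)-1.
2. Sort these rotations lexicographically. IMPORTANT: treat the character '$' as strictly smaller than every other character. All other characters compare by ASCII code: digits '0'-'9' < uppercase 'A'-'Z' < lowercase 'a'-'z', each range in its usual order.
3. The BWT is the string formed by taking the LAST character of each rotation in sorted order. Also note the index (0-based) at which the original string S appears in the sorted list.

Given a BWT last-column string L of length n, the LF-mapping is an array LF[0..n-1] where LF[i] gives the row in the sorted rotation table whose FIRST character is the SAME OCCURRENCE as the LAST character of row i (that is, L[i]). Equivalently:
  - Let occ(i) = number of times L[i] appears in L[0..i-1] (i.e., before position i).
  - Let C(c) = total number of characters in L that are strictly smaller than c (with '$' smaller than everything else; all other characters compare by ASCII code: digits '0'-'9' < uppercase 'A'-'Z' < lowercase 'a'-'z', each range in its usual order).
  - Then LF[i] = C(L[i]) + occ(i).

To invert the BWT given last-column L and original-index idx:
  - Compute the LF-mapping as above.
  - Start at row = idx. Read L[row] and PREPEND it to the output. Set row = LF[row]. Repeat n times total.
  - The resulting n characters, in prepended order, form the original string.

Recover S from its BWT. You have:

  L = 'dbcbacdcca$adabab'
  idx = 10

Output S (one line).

LF mapping: 14 6 10 7 1 11 15 12 13 2 0 3 16 4 8 5 9
Walk LF starting at row 10, prepending L[row]:
  step 1: row=10, L[10]='$', prepend. Next row=LF[10]=0
  step 2: row=0, L[0]='d', prepend. Next row=LF[0]=14
  step 3: row=14, L[14]='b', prepend. Next row=LF[14]=8
  step 4: row=8, L[8]='c', prepend. Next row=LF[8]=13
  step 5: row=13, L[13]='a', prepend. Next row=LF[13]=4
  step 6: row=4, L[4]='a', prepend. Next row=LF[4]=1
  step 7: row=1, L[1]='b', prepend. Next row=LF[1]=6
  step 8: row=6, L[6]='d', prepend. Next row=LF[6]=15
  step 9: row=15, L[15]='a', prepend. Next row=LF[15]=5
  step 10: row=5, L[5]='c', prepend. Next row=LF[5]=11
  step 11: row=11, L[11]='a', prepend. Next row=LF[11]=3
  step 12: row=3, L[3]='b', prepend. Next row=LF[3]=7
  step 13: row=7, L[7]='c', prepend. Next row=LF[7]=12
  step 14: row=12, L[12]='d', prepend. Next row=LF[12]=16
  step 15: row=16, L[16]='b', prepend. Next row=LF[16]=9
  step 16: row=9, L[9]='a', prepend. Next row=LF[9]=2
  step 17: row=2, L[2]='c', prepend. Next row=LF[2]=10
Reversed output: cabdcbacadbaacbd$

Answer: cabdcbacadbaacbd$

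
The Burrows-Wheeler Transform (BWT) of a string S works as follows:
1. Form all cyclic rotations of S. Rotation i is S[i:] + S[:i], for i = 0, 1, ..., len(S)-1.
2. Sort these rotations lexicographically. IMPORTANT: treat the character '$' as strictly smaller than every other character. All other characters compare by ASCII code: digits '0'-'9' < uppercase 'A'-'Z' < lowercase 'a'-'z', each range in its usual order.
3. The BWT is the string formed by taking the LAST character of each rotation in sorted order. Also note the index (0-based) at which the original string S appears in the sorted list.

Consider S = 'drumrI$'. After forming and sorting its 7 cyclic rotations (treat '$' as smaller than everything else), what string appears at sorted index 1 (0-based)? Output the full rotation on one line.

All 7 rotations (rotation i = S[i:]+S[:i]):
  rot[0] = drumrI$
  rot[1] = rumrI$d
  rot[2] = umrI$dr
  rot[3] = mrI$dru
  rot[4] = rI$drum
  rot[5] = I$drumr
  rot[6] = $drumrI
Sorted (with $ < everything):
  sorted[0] = $drumrI
  sorted[1] = I$drumr
  sorted[2] = drumrI$
  sorted[3] = mrI$dru
  sorted[4] = rI$drum
  sorted[5] = rumrI$d
  sorted[6] = umrI$dr
sorted[1] = I$drumr

Answer: I$drumr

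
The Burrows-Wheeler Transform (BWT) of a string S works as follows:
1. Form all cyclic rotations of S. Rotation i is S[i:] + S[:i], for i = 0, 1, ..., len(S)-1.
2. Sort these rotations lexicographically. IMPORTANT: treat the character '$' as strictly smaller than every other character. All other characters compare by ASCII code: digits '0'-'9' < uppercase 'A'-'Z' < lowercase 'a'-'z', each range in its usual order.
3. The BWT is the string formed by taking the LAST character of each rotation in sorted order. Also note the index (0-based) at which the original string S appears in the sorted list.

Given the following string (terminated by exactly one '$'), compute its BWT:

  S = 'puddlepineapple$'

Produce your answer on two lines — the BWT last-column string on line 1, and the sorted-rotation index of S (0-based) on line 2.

Answer: eeudlnlppdiepa$p
14

Derivation:
All 16 rotations (rotation i = S[i:]+S[:i]):
  rot[0] = puddlepineapple$
  rot[1] = uddlepineapple$p
  rot[2] = ddlepineapple$pu
  rot[3] = dlepineapple$pud
  rot[4] = lepineapple$pudd
  rot[5] = epineapple$puddl
  rot[6] = pineapple$puddle
  rot[7] = ineapple$puddlep
  rot[8] = neapple$puddlepi
  rot[9] = eapple$puddlepin
  rot[10] = apple$puddlepine
  rot[11] = pple$puddlepinea
  rot[12] = ple$puddlepineap
  rot[13] = le$puddlepineapp
  rot[14] = e$puddlepineappl
  rot[15] = $puddlepineapple
Sorted (with $ < everything):
  sorted[0] = $puddlepineapple  (last char: 'e')
  sorted[1] = apple$puddlepine  (last char: 'e')
  sorted[2] = ddlepineapple$pu  (last char: 'u')
  sorted[3] = dlepineapple$pud  (last char: 'd')
  sorted[4] = e$puddlepineappl  (last char: 'l')
  sorted[5] = eapple$puddlepin  (last char: 'n')
  sorted[6] = epineapple$puddl  (last char: 'l')
  sorted[7] = ineapple$puddlep  (last char: 'p')
  sorted[8] = le$puddlepineapp  (last char: 'p')
  sorted[9] = lepineapple$pudd  (last char: 'd')
  sorted[10] = neapple$puddlepi  (last char: 'i')
  sorted[11] = pineapple$puddle  (last char: 'e')
  sorted[12] = ple$puddlepineap  (last char: 'p')
  sorted[13] = pple$puddlepinea  (last char: 'a')
  sorted[14] = puddlepineapple$  (last char: '$')
  sorted[15] = uddlepineapple$p  (last char: 'p')
Last column: eeudlnlppdiepa$p
Original string S is at sorted index 14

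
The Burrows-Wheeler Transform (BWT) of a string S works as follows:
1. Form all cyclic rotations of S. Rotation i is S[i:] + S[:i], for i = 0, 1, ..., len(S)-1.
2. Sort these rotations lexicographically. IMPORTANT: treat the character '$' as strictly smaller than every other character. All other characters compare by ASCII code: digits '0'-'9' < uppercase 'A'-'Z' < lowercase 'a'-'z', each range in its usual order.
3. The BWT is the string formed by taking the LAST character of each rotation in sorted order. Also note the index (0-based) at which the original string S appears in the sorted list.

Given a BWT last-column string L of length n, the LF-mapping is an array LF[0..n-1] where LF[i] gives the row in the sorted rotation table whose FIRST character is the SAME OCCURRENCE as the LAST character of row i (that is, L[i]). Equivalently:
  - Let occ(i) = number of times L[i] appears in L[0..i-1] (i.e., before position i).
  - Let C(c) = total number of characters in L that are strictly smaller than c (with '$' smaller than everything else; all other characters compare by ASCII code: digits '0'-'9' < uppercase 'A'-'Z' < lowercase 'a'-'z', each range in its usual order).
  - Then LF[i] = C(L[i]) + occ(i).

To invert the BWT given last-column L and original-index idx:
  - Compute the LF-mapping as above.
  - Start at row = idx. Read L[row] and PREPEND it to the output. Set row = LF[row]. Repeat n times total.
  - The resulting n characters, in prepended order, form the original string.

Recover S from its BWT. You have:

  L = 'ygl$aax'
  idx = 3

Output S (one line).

Answer: galaxy$

Derivation:
LF mapping: 6 3 4 0 1 2 5
Walk LF starting at row 3, prepending L[row]:
  step 1: row=3, L[3]='$', prepend. Next row=LF[3]=0
  step 2: row=0, L[0]='y', prepend. Next row=LF[0]=6
  step 3: row=6, L[6]='x', prepend. Next row=LF[6]=5
  step 4: row=5, L[5]='a', prepend. Next row=LF[5]=2
  step 5: row=2, L[2]='l', prepend. Next row=LF[2]=4
  step 6: row=4, L[4]='a', prepend. Next row=LF[4]=1
  step 7: row=1, L[1]='g', prepend. Next row=LF[1]=3
Reversed output: galaxy$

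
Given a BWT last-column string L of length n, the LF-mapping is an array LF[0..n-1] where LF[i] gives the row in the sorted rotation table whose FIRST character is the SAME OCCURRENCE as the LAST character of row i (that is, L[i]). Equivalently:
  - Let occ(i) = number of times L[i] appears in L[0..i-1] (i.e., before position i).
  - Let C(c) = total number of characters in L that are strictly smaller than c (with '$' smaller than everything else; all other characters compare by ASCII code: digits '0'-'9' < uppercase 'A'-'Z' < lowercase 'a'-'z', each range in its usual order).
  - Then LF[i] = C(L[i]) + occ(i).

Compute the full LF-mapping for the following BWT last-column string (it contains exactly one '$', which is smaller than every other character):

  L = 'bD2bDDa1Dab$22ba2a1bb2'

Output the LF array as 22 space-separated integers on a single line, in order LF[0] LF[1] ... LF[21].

Answer: 16 8 3 17 9 10 12 1 11 13 18 0 4 5 19 14 6 15 2 20 21 7

Derivation:
Char counts: '$':1, '1':2, '2':5, 'D':4, 'a':4, 'b':6
C (first-col start): C('$')=0, C('1')=1, C('2')=3, C('D')=8, C('a')=12, C('b')=16
L[0]='b': occ=0, LF[0]=C('b')+0=16+0=16
L[1]='D': occ=0, LF[1]=C('D')+0=8+0=8
L[2]='2': occ=0, LF[2]=C('2')+0=3+0=3
L[3]='b': occ=1, LF[3]=C('b')+1=16+1=17
L[4]='D': occ=1, LF[4]=C('D')+1=8+1=9
L[5]='D': occ=2, LF[5]=C('D')+2=8+2=10
L[6]='a': occ=0, LF[6]=C('a')+0=12+0=12
L[7]='1': occ=0, LF[7]=C('1')+0=1+0=1
L[8]='D': occ=3, LF[8]=C('D')+3=8+3=11
L[9]='a': occ=1, LF[9]=C('a')+1=12+1=13
L[10]='b': occ=2, LF[10]=C('b')+2=16+2=18
L[11]='$': occ=0, LF[11]=C('$')+0=0+0=0
L[12]='2': occ=1, LF[12]=C('2')+1=3+1=4
L[13]='2': occ=2, LF[13]=C('2')+2=3+2=5
L[14]='b': occ=3, LF[14]=C('b')+3=16+3=19
L[15]='a': occ=2, LF[15]=C('a')+2=12+2=14
L[16]='2': occ=3, LF[16]=C('2')+3=3+3=6
L[17]='a': occ=3, LF[17]=C('a')+3=12+3=15
L[18]='1': occ=1, LF[18]=C('1')+1=1+1=2
L[19]='b': occ=4, LF[19]=C('b')+4=16+4=20
L[20]='b': occ=5, LF[20]=C('b')+5=16+5=21
L[21]='2': occ=4, LF[21]=C('2')+4=3+4=7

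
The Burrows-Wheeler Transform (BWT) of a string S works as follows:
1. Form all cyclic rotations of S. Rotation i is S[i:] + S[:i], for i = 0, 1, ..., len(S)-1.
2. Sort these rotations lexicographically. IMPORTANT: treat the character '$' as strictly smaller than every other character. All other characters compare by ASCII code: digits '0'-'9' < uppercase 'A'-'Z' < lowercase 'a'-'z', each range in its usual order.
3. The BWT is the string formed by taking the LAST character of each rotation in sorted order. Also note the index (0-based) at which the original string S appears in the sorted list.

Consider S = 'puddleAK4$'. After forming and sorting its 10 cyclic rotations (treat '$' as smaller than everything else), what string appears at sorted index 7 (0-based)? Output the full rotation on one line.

All 10 rotations (rotation i = S[i:]+S[:i]):
  rot[0] = puddleAK4$
  rot[1] = uddleAK4$p
  rot[2] = ddleAK4$pu
  rot[3] = dleAK4$pud
  rot[4] = leAK4$pudd
  rot[5] = eAK4$puddl
  rot[6] = AK4$puddle
  rot[7] = K4$puddleA
  rot[8] = 4$puddleAK
  rot[9] = $puddleAK4
Sorted (with $ < everything):
  sorted[0] = $puddleAK4
  sorted[1] = 4$puddleAK
  sorted[2] = AK4$puddle
  sorted[3] = K4$puddleA
  sorted[4] = ddleAK4$pu
  sorted[5] = dleAK4$pud
  sorted[6] = eAK4$puddl
  sorted[7] = leAK4$pudd
  sorted[8] = puddleAK4$
  sorted[9] = uddleAK4$p
sorted[7] = leAK4$pudd

Answer: leAK4$pudd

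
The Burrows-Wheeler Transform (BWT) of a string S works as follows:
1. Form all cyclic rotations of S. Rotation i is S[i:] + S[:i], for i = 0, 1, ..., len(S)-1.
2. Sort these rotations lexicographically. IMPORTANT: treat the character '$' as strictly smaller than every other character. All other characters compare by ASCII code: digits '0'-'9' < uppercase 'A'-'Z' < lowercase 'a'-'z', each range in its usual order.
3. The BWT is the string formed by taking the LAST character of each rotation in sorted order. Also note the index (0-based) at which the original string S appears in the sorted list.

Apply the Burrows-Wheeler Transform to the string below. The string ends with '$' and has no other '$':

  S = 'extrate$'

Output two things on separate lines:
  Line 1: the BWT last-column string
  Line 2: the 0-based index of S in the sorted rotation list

All 8 rotations (rotation i = S[i:]+S[:i]):
  rot[0] = extrate$
  rot[1] = xtrate$e
  rot[2] = trate$ex
  rot[3] = rate$ext
  rot[4] = ate$extr
  rot[5] = te$extra
  rot[6] = e$extrat
  rot[7] = $extrate
Sorted (with $ < everything):
  sorted[0] = $extrate  (last char: 'e')
  sorted[1] = ate$extr  (last char: 'r')
  sorted[2] = e$extrat  (last char: 't')
  sorted[3] = extrate$  (last char: '$')
  sorted[4] = rate$ext  (last char: 't')
  sorted[5] = te$extra  (last char: 'a')
  sorted[6] = trate$ex  (last char: 'x')
  sorted[7] = xtrate$e  (last char: 'e')
Last column: ert$taxe
Original string S is at sorted index 3

Answer: ert$taxe
3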